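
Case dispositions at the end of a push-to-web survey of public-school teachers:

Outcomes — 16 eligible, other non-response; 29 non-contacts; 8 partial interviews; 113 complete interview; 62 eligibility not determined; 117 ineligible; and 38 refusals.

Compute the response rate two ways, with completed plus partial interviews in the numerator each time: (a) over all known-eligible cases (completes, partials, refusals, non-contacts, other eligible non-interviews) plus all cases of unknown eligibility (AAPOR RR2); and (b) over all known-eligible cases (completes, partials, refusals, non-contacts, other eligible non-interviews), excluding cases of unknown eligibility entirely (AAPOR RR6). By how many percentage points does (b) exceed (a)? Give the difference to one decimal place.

Num: 113 + 8 = 121
Denom: 113 + 8 + 38 + 29 + 16 + 62 = 266
RR2 = 121 / 266 = 0.4549
Denom: 113 + 8 + 38 + 29 + 16 = 204
RR6 = 121 / 204 = 0.5931
Difference = 59.31 − 45.49 = 13.82 percentage points

13.8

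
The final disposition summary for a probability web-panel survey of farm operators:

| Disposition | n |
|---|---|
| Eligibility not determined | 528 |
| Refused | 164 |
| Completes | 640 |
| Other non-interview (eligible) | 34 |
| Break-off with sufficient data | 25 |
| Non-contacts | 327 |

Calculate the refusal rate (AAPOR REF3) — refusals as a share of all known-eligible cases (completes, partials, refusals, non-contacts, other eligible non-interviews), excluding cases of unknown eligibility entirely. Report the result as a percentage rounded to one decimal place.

13.8%

Top: 164
Base: 640 + 25 + 164 + 327 + 34 = 1190
REF3 = 164 / 1190 = 0.1378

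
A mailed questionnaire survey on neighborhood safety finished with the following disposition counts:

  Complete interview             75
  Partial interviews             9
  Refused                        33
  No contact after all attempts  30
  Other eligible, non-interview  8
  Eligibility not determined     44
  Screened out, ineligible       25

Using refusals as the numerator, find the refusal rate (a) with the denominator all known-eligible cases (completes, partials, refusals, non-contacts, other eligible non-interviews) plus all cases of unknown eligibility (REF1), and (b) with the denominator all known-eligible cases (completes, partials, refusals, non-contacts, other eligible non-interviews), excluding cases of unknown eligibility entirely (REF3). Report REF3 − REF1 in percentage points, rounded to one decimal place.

Num = 33
Denominator = 75 + 9 + 33 + 30 + 8 + 44 = 199
REF1 = 33 / 199 = 0.1658
Denominator = 75 + 9 + 33 + 30 + 8 = 155
REF3 = 33 / 155 = 0.2129
Difference = 21.29 − 16.58 = 4.71 percentage points

4.7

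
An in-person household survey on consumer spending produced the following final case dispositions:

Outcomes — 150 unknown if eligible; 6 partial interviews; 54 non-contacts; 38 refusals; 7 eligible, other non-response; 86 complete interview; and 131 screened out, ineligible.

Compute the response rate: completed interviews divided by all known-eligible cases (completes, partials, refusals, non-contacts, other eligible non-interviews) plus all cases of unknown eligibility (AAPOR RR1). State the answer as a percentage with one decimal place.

25.2%

Top = 86
Base = 86 + 6 + 38 + 54 + 7 + 150 = 341
RR1 = 86 / 341 = 0.2522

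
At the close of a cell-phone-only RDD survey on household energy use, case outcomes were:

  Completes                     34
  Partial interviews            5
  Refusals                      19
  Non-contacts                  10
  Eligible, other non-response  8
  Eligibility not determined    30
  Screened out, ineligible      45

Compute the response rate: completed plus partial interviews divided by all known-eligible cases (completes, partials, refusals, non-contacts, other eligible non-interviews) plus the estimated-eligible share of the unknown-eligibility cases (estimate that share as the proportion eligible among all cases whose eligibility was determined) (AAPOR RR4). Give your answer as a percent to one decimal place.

Num: 34 + 5 = 39
Eligible (known): 34 + 5 + 19 + 10 + 8 = 76
e = 76 / (76 + 45) = 76 / 121 = 0.6281
e × U: 0.6281 × 30 = 18.84
Denom: 76 + 18.84 = 94.84
RR4 = 39 / 94.84 = 0.4112

41.1%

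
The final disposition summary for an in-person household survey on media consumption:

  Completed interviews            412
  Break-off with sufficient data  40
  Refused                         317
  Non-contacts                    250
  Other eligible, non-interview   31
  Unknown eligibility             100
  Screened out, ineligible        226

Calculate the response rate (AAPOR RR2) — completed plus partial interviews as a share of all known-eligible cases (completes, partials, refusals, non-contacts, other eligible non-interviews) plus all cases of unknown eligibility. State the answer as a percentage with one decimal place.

39.3%

Top: 412 + 40 = 452
Denom: 412 + 40 + 317 + 250 + 31 + 100 = 1150
RR2 = 452 / 1150 = 0.3930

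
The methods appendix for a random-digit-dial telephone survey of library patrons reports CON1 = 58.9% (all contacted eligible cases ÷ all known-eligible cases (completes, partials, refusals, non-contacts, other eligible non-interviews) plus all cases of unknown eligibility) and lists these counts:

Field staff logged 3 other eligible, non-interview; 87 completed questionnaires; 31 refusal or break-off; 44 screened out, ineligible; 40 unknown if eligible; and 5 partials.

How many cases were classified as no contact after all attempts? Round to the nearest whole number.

48

Numerator = 87 + 5 + 31 + 3 = 126
CON1 = 126 / D = 0.589
D = 126 / 0.589 = 213.9
Remaining denominator categories sum to 166
no contact after all attempts = 213.9 − 166 ≈ 48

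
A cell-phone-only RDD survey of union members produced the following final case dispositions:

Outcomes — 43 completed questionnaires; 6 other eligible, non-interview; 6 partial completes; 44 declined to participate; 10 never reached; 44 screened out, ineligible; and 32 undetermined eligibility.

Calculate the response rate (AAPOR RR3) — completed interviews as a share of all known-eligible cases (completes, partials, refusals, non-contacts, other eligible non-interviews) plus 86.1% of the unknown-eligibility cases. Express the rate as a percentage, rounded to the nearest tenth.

Top = 43
Known eligible = 43 + 6 + 44 + 10 + 6 = 109
Estimated eligible among unknowns = 0.8610 × 32 = 27.55
Denom = 109 + 27.55 = 136.55
RR3 = 43 / 136.55 = 0.3149

31.5%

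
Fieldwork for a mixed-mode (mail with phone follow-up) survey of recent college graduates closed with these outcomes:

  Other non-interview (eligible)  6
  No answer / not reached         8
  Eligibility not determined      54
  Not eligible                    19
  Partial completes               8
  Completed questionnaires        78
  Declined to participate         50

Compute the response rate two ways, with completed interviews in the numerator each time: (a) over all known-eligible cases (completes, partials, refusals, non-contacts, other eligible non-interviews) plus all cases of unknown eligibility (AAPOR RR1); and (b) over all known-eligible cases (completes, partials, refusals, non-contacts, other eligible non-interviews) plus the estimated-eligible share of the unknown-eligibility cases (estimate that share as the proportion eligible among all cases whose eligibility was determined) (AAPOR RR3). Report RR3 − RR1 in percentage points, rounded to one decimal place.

1.2

Top → 78
Denom → 78 + 8 + 50 + 8 + 6 + 54 = 204
RR1 = 78 / 204 = 0.3824
Determined eligible → 78 + 8 + 50 + 8 + 6 = 150
e = 150 / (150 + 19) = 150 / 169 = 0.8876
Eligible share of unknowns → 0.8876 × 54 = 47.93
Denom → 150 + 47.93 = 197.93
RR3 = 78 / 197.93 = 0.3941
Difference = 39.41 − 38.24 = 1.17 percentage points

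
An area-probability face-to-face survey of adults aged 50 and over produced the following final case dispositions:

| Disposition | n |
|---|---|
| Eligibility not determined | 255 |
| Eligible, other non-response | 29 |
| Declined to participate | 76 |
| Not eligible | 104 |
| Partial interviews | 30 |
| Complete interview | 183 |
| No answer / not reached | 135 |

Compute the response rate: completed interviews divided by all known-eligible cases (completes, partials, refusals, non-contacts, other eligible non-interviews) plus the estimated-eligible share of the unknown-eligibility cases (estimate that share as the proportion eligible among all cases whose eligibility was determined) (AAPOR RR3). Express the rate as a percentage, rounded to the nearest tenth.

27.7%

Numerator → 183
Determined eligible → 183 + 30 + 76 + 135 + 29 = 453
e = 453 / (453 + 104) = 453 / 557 = 0.8133
e × U → 0.8133 × 255 = 207.39
Denom → 453 + 207.39 = 660.39
RR3 = 183 / 660.39 = 0.2771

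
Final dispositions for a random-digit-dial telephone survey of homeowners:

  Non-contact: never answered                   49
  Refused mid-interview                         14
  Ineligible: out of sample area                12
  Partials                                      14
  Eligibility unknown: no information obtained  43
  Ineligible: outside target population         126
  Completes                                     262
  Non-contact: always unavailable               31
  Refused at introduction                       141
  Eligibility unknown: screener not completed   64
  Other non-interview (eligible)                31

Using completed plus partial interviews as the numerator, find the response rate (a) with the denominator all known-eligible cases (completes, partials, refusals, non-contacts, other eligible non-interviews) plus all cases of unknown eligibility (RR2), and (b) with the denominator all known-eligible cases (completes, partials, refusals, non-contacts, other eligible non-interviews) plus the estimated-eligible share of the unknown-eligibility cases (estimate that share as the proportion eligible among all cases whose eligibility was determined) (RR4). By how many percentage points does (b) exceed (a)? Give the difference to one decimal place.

Refused = 141 + 14 = 155
No answer / not reached = 49 + 31 = 80
Undetermined eligibility = 64 + 43 = 107
Not eligible = 126 + 12 = 138
Top = 262 + 14 = 276
Denom = 262 + 14 + 155 + 80 + 31 + 107 = 649
RR2 = 276 / 649 = 0.4253
Known eligible = 262 + 14 + 155 + 80 + 31 = 542
e = 542 / (542 + 138) = 542 / 680 = 0.7971
Estimated eligible among unknowns = 0.7971 × 107 = 85.29
Denom = 542 + 85.29 = 627.29
RR4 = 276 / 627.29 = 0.4400
Difference = 44.00 − 42.53 = 1.47 percentage points

1.5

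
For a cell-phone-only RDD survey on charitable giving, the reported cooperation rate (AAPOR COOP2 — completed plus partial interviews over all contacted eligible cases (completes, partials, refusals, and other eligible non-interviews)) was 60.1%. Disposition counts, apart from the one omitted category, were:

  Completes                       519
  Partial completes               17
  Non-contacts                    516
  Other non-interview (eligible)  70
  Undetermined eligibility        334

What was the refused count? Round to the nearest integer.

286

Num → 519 + 17 = 536
COOP2 = 536 / D = 0.601
D = 536 / 0.601 = 891.8
Remaining denominator categories sum to 606
refused = 891.8 − 606 ≈ 286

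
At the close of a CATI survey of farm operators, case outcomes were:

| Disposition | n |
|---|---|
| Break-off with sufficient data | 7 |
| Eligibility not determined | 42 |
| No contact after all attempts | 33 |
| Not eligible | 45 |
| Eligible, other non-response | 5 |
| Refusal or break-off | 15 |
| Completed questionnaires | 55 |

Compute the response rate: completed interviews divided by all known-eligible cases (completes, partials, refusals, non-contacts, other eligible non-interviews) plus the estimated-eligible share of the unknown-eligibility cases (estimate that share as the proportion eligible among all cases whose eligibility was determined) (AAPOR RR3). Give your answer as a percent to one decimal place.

37.9%

Num → 55
Determined eligible → 55 + 7 + 15 + 33 + 5 = 115
e = 115 / (115 + 45) = 115 / 160 = 0.7188
Estimated eligible among unknowns → 0.7188 × 42 = 30.19
Denominator → 115 + 30.19 = 145.19
RR3 = 55 / 145.19 = 0.3788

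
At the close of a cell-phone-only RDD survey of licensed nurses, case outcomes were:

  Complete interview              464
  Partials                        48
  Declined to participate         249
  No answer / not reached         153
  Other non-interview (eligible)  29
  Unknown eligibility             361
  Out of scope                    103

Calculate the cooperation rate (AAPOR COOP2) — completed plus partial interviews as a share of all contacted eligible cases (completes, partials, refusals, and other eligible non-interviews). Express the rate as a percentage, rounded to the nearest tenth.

64.8%

Top = 464 + 48 = 512
Denom = 464 + 48 + 249 + 29 = 790
COOP2 = 512 / 790 = 0.6481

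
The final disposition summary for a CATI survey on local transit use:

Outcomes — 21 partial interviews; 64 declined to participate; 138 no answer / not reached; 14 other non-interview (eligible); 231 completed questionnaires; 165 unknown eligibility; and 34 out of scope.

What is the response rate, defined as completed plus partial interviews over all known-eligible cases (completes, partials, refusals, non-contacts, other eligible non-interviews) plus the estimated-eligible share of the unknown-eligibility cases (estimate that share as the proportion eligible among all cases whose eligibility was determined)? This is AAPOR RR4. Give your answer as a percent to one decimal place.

Numerator = 231 + 21 = 252
Determined eligible = 231 + 21 + 64 + 138 + 14 = 468
e = 468 / (468 + 34) = 468 / 502 = 0.9323
e × U = 0.9323 × 165 = 153.83
Denom = 468 + 153.83 = 621.83
RR4 = 252 / 621.83 = 0.4053

40.5%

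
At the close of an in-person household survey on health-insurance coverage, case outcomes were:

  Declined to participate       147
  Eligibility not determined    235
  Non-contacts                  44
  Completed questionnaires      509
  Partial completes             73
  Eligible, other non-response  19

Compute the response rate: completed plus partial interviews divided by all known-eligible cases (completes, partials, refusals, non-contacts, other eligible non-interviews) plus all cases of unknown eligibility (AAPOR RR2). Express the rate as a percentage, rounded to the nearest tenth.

56.7%

Numerator → 509 + 73 = 582
Denom → 509 + 73 + 147 + 44 + 19 + 235 = 1027
RR2 = 582 / 1027 = 0.5667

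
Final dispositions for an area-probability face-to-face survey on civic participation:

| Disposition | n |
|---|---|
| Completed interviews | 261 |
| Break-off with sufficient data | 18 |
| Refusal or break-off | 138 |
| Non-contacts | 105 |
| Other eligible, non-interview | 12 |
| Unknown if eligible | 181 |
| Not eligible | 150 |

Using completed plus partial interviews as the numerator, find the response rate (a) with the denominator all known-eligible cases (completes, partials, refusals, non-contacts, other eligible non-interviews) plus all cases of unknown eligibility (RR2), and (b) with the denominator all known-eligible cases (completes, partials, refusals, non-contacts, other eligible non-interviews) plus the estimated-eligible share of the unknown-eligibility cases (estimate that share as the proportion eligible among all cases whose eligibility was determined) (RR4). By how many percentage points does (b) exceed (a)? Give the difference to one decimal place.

Numerator → 261 + 18 = 279
Base → 261 + 18 + 138 + 105 + 12 + 181 = 715
RR2 = 279 / 715 = 0.3902
Known eligible → 261 + 18 + 138 + 105 + 12 = 534
e = 534 / (534 + 150) = 534 / 684 = 0.7807
Estimated eligible among unknowns → 0.7807 × 181 = 141.31
Base → 534 + 141.31 = 675.31
RR4 = 279 / 675.31 = 0.4131
Difference = 41.31 − 39.02 = 2.29 percentage points

2.3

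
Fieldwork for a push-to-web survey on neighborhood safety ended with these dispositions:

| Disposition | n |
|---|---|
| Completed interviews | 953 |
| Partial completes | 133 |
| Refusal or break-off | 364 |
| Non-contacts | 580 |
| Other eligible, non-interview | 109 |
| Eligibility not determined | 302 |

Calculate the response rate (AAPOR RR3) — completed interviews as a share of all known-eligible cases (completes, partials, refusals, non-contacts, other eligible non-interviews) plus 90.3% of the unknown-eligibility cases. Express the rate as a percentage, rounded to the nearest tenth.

39.5%

Numerator: 953
Known eligible: 953 + 133 + 364 + 580 + 109 = 2139
e × U: 0.9030 × 302 = 272.71
Base: 2139 + 272.71 = 2411.71
RR3 = 953 / 2411.71 = 0.3952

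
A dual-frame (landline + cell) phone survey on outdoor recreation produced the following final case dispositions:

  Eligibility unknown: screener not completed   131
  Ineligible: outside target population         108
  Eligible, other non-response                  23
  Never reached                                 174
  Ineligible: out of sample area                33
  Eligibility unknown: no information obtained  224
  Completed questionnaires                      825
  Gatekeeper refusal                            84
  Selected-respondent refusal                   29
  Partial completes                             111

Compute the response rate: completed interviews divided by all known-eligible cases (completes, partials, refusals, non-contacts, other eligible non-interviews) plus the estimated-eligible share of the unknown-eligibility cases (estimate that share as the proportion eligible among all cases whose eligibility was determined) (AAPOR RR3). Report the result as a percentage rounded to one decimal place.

Declined to participate = 84 + 29 = 113
Eligibility not determined = 131 + 224 = 355
Out of scope = 108 + 33 = 141
Top = 825
Known eligible = 825 + 111 + 113 + 174 + 23 = 1246
e = 1246 / (1246 + 141) = 1246 / 1387 = 0.8983
Eligible share of unknowns = 0.8983 × 355 = 318.90
Denominator = 1246 + 318.90 = 1564.90
RR3 = 825 / 1564.90 = 0.5272

52.7%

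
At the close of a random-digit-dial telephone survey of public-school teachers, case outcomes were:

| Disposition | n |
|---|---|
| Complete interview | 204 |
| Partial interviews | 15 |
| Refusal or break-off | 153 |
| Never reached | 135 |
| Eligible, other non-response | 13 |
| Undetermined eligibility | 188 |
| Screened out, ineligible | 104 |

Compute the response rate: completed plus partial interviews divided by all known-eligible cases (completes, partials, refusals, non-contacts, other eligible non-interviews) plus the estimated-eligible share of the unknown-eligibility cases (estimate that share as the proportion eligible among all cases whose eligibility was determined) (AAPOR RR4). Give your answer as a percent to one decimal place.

32.4%

Numerator: 204 + 15 = 219
Eligible (known): 204 + 15 + 153 + 135 + 13 = 520
e = 520 / (520 + 104) = 520 / 624 = 0.8333
Eligible share of unknowns: 0.8333 × 188 = 156.66
Denominator: 520 + 156.66 = 676.66
RR4 = 219 / 676.66 = 0.3236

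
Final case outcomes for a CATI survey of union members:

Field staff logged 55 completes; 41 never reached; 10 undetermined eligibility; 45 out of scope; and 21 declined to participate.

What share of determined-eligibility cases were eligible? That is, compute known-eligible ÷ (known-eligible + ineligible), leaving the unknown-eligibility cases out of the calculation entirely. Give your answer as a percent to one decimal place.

72.2%

Determined eligible → 55 + 21 + 41 = 117
e = 117 / (117 + 45) = 117 / 162 = 0.7222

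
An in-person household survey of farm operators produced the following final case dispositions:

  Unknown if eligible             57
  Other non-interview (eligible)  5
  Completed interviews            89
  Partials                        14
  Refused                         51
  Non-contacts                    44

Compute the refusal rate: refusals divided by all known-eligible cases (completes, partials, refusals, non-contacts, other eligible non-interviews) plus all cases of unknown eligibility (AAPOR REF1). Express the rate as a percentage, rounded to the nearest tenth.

19.6%

Top: 51
Denom: 89 + 14 + 51 + 44 + 5 + 57 = 260
REF1 = 51 / 260 = 0.1962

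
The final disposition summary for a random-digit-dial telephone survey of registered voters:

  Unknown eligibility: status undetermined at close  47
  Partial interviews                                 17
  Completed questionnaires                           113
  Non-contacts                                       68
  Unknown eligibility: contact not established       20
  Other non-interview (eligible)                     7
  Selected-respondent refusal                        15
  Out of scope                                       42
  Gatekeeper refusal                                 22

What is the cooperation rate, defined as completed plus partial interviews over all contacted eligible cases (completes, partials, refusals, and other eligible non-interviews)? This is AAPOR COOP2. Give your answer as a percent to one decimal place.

Refused = 22 + 15 = 37
Unknown eligibility = 20 + 47 = 67
Numerator = 113 + 17 = 130
Base = 113 + 17 + 37 + 7 = 174
COOP2 = 130 / 174 = 0.7471

74.7%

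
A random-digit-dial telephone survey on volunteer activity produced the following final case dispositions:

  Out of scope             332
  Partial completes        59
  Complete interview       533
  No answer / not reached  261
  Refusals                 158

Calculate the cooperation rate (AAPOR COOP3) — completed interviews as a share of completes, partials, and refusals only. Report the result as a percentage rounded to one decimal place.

Num → 533
Denominator → 533 + 59 + 158 = 750
COOP3 = 533 / 750 = 0.7107

71.1%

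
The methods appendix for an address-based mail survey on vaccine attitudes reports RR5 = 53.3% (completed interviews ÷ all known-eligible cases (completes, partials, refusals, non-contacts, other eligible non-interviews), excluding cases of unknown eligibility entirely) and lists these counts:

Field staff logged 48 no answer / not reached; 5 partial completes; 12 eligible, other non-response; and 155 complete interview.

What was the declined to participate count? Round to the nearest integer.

71

RR5 = 155 / D = 0.533
D = 155 / 0.533 = 290.8
Remaining denominator categories sum to 220
declined to participate = 290.8 − 220 ≈ 71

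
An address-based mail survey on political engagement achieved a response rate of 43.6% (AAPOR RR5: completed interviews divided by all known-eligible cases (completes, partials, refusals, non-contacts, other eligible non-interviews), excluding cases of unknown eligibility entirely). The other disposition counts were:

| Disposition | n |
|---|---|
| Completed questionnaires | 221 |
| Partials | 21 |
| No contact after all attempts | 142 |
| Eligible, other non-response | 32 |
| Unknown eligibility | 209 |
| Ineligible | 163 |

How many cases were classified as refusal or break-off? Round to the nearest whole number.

91

RR5 = 221 / D = 0.436
D = 221 / 0.436 = 506.9
Rest of base = 416
refusal or break-off = 506.9 − 416 ≈ 91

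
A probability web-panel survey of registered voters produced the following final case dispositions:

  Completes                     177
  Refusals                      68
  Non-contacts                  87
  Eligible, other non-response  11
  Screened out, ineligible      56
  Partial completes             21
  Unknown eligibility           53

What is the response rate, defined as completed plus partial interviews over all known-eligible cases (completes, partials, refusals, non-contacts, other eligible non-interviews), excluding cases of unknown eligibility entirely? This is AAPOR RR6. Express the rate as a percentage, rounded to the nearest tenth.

Numerator → 177 + 21 = 198
Base → 177 + 21 + 68 + 87 + 11 = 364
RR6 = 198 / 364 = 0.5440

54.4%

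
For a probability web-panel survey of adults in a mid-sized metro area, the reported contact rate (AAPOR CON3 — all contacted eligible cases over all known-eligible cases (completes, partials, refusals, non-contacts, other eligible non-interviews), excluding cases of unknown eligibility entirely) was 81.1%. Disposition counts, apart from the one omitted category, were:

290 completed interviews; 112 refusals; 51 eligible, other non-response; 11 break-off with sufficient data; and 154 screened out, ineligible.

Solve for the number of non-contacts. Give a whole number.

Top = 290 + 11 + 112 + 51 = 464
CON3 = 464 / D = 0.811
D = 464 / 0.811 = 572.1
Remaining denominator categories sum to 464
non-contacts = 572.1 − 464 ≈ 108

108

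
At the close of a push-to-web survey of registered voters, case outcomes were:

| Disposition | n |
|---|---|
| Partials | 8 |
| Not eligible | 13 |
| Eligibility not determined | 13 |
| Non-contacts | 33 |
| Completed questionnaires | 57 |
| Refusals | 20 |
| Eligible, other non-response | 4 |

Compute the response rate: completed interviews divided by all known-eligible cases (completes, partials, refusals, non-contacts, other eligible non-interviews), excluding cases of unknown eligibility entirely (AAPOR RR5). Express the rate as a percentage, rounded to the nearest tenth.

46.7%

Num → 57
Base → 57 + 8 + 20 + 33 + 4 = 122
RR5 = 57 / 122 = 0.4672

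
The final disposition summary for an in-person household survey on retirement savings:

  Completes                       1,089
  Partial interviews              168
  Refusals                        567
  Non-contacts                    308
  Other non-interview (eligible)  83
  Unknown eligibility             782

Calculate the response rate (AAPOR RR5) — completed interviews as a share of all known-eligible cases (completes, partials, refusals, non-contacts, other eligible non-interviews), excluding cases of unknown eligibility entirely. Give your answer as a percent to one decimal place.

Num: 1089
Denom: 1089 + 168 + 567 + 308 + 83 = 2215
RR5 = 1089 / 2215 = 0.4916

49.2%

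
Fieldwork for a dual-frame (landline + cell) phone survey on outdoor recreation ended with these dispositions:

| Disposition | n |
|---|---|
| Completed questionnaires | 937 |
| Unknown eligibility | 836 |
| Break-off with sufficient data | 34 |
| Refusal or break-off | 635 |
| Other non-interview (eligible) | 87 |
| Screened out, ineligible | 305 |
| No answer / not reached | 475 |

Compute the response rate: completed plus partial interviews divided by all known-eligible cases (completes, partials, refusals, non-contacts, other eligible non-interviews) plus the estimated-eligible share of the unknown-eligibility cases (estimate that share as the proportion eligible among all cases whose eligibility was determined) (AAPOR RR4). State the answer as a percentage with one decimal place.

33.5%

Num = 937 + 34 = 971
Known eligible = 937 + 34 + 635 + 475 + 87 = 2168
e = 2168 / (2168 + 305) = 2168 / 2473 = 0.8767
Eligible share of unknowns = 0.8767 × 836 = 732.92
Denominator = 2168 + 732.92 = 2900.92
RR4 = 971 / 2900.92 = 0.3347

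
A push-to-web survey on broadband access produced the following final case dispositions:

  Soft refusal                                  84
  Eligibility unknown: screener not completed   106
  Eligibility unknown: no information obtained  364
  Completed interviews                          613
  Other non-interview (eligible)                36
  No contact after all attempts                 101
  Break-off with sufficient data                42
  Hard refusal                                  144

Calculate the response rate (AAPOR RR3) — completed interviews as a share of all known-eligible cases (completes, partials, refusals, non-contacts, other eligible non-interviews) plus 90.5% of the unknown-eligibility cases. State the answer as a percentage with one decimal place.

42.4%

Refused = 144 + 84 = 228
Unknown if eligible = 106 + 364 = 470
Num: 613
Known eligible: 613 + 42 + 228 + 101 + 36 = 1020
e × U: 0.9050 × 470 = 425.35
Denom: 1020 + 425.35 = 1445.35
RR3 = 613 / 1445.35 = 0.4241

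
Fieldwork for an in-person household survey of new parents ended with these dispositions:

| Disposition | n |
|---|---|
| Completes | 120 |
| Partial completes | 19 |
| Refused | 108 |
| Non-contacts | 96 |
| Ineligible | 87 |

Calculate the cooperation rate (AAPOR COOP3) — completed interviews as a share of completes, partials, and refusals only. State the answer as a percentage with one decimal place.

Numerator → 120
Denominator → 120 + 19 + 108 = 247
COOP3 = 120 / 247 = 0.4858

48.6%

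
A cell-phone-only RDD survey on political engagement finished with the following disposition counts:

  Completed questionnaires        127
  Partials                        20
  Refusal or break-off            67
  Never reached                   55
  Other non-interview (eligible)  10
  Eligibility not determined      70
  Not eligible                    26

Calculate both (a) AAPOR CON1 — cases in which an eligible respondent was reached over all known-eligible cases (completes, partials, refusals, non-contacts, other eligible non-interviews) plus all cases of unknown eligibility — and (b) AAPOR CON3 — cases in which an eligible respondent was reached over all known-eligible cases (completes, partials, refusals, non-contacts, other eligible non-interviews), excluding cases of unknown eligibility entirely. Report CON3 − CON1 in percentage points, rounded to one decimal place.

Top → 127 + 20 + 67 + 10 = 224
Denom → 127 + 20 + 67 + 55 + 10 + 70 = 349
CON1 = 224 / 349 = 0.6418
Denom → 127 + 20 + 67 + 55 + 10 = 279
CON3 = 224 / 279 = 0.8029
Difference = 80.29 − 64.18 = 16.11 percentage points

16.1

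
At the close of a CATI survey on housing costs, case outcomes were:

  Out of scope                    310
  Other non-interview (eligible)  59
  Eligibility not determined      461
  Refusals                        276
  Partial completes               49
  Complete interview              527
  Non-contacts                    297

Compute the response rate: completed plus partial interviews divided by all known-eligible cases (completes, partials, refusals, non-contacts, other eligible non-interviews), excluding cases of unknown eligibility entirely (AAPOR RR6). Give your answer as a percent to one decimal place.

Top: 527 + 49 = 576
Denominator: 527 + 49 + 276 + 297 + 59 = 1208
RR6 = 576 / 1208 = 0.4768

47.7%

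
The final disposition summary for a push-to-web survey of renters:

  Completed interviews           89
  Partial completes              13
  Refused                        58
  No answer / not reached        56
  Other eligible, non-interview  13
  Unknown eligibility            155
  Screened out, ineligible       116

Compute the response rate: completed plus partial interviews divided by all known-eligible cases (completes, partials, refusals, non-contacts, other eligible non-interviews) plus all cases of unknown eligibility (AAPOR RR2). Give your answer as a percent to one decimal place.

Numerator = 89 + 13 = 102
Denom = 89 + 13 + 58 + 56 + 13 + 155 = 384
RR2 = 102 / 384 = 0.2656

26.6%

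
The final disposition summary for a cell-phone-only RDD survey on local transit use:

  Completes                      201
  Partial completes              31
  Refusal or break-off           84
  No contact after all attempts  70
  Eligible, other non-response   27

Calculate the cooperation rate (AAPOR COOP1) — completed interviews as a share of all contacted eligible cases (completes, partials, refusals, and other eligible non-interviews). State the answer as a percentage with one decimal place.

Num = 201
Base = 201 + 31 + 84 + 27 = 343
COOP1 = 201 / 343 = 0.5860

58.6%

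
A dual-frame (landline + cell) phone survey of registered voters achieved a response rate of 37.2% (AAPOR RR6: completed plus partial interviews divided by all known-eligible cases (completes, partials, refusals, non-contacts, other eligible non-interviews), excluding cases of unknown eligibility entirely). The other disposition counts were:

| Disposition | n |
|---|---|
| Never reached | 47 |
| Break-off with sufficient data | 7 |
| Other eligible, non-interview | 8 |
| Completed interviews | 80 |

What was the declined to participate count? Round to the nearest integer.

92

Numerator → 80 + 7 = 87
RR6 = 87 / D = 0.372
D = 87 / 0.372 = 233.9
Rest of base = 142
declined to participate = 233.9 − 142 ≈ 92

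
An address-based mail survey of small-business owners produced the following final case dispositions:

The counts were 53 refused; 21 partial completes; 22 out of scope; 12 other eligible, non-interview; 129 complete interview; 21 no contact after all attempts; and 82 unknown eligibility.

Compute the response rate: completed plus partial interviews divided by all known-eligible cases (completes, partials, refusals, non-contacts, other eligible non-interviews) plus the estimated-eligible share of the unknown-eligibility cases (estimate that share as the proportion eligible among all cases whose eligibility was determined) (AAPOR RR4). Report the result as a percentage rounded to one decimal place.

Num → 129 + 21 = 150
Known eligible → 129 + 21 + 53 + 21 + 12 = 236
e = 236 / (236 + 22) = 236 / 258 = 0.9147
Eligible share of unknowns → 0.9147 × 82 = 75.01
Denom → 236 + 75.01 = 311.01
RR4 = 150 / 311.01 = 0.4823

48.2%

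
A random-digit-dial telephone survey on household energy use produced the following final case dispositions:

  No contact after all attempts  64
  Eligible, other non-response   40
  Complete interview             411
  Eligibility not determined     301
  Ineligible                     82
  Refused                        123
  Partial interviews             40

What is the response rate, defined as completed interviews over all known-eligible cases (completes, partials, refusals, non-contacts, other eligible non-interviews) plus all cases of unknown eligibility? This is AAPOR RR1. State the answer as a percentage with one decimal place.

42.0%

Num = 411
Denominator = 411 + 40 + 123 + 64 + 40 + 301 = 979
RR1 = 411 / 979 = 0.4198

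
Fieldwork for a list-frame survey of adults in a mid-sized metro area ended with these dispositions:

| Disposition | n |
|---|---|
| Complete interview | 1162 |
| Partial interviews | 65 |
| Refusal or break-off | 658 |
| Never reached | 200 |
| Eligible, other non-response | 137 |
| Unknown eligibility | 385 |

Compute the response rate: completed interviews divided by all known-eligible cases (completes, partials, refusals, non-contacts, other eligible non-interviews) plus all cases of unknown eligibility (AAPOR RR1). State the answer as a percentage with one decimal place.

Num = 1162
Denominator = 1162 + 65 + 658 + 200 + 137 + 385 = 2607
RR1 = 1162 / 2607 = 0.4457

44.6%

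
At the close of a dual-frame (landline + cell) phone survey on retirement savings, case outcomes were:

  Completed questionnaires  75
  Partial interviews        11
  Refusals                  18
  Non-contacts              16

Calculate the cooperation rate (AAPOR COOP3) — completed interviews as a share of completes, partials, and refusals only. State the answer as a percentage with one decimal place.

Top = 75
Denominator = 75 + 11 + 18 = 104
COOP3 = 75 / 104 = 0.7212

72.1%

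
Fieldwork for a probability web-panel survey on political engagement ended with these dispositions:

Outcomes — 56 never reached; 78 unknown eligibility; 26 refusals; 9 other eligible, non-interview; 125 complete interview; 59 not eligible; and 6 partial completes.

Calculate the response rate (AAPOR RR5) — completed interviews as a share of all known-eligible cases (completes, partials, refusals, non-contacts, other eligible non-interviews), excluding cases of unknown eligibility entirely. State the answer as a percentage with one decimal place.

Num = 125
Base = 125 + 6 + 26 + 56 + 9 = 222
RR5 = 125 / 222 = 0.5631

56.3%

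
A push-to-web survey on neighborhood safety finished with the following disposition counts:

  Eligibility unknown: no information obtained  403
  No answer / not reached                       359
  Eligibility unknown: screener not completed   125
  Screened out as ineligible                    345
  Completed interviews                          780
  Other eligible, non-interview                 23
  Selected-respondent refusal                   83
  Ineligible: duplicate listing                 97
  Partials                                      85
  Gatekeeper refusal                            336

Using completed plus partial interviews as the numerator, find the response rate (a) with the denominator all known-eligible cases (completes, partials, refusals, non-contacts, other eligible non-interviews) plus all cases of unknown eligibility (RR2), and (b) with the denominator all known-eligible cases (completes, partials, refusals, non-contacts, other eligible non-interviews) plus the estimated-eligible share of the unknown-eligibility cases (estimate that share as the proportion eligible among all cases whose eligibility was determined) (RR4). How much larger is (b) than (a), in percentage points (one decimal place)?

2.1

Declined to participate = 336 + 83 = 419
Unknown eligibility = 125 + 403 = 528
Ineligible = 345 + 97 = 442
Top → 780 + 85 = 865
Denominator → 780 + 85 + 419 + 359 + 23 + 528 = 2194
RR2 = 865 / 2194 = 0.3943
Known eligible → 780 + 85 + 419 + 359 + 23 = 1666
e = 1666 / (1666 + 442) = 1666 / 2108 = 0.7903
Eligible share of unknowns → 0.7903 × 528 = 417.28
Denominator → 1666 + 417.28 = 2083.28
RR4 = 865 / 2083.28 = 0.4152
Difference = 41.52 − 39.43 = 2.09 percentage points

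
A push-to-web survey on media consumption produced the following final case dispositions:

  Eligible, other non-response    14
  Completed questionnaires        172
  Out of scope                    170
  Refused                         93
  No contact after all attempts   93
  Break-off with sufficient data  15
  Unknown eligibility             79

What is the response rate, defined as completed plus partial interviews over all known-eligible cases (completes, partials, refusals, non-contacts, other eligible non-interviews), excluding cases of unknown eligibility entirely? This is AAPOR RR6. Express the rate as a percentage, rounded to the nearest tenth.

Num = 172 + 15 = 187
Denom = 172 + 15 + 93 + 93 + 14 = 387
RR6 = 187 / 387 = 0.4832

48.3%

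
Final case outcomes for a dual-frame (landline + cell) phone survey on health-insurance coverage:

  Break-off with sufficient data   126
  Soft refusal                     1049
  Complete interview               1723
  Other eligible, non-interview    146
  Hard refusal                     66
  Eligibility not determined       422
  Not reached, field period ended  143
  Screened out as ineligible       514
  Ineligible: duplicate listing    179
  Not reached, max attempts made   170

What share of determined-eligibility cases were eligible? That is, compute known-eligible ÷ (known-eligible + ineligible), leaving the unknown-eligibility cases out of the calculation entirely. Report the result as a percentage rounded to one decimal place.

Refused = 66 + 1049 = 1115
No contact after all attempts = 143 + 170 = 313
Ineligible = 514 + 179 = 693
Known eligible: 1723 + 126 + 1115 + 313 + 146 = 3423
e = 3423 / (3423 + 693) = 3423 / 4116 = 0.8316

83.2%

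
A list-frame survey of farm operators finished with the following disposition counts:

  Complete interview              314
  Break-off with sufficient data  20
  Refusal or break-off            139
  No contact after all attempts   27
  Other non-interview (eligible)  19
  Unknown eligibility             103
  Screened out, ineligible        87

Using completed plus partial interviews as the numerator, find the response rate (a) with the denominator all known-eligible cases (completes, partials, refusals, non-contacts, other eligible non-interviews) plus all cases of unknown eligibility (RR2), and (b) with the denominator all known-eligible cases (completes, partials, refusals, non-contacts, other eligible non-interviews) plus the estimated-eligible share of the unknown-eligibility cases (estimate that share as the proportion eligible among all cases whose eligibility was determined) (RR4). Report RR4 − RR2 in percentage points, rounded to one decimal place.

Top → 314 + 20 = 334
Denominator → 314 + 20 + 139 + 27 + 19 + 103 = 622
RR2 = 334 / 622 = 0.5370
Eligible (known) → 314 + 20 + 139 + 27 + 19 = 519
e = 519 / (519 + 87) = 519 / 606 = 0.8564
Estimated eligible among unknowns → 0.8564 × 103 = 88.21
Denominator → 519 + 88.21 = 607.21
RR4 = 334 / 607.21 = 0.5501
Difference = 55.01 − 53.70 = 1.31 percentage points

1.3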